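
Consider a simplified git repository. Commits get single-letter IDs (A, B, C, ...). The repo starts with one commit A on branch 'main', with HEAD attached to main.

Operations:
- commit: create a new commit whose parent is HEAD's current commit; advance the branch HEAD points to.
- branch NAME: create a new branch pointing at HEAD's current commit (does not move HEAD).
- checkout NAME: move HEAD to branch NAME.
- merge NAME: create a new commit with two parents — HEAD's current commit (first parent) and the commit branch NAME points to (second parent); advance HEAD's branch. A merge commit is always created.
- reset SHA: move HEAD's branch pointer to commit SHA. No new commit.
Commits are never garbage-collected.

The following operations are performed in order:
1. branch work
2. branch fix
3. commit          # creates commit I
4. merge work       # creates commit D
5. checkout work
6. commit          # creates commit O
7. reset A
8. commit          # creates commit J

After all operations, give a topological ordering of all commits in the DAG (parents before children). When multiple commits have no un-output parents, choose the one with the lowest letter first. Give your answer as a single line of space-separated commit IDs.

After op 1 (branch): HEAD=main@A [main=A work=A]
After op 2 (branch): HEAD=main@A [fix=A main=A work=A]
After op 3 (commit): HEAD=main@I [fix=A main=I work=A]
After op 4 (merge): HEAD=main@D [fix=A main=D work=A]
After op 5 (checkout): HEAD=work@A [fix=A main=D work=A]
After op 6 (commit): HEAD=work@O [fix=A main=D work=O]
After op 7 (reset): HEAD=work@A [fix=A main=D work=A]
After op 8 (commit): HEAD=work@J [fix=A main=D work=J]
commit A: parents=[]
commit D: parents=['I', 'A']
commit I: parents=['A']
commit J: parents=['A']
commit O: parents=['A']

Answer: A I D J O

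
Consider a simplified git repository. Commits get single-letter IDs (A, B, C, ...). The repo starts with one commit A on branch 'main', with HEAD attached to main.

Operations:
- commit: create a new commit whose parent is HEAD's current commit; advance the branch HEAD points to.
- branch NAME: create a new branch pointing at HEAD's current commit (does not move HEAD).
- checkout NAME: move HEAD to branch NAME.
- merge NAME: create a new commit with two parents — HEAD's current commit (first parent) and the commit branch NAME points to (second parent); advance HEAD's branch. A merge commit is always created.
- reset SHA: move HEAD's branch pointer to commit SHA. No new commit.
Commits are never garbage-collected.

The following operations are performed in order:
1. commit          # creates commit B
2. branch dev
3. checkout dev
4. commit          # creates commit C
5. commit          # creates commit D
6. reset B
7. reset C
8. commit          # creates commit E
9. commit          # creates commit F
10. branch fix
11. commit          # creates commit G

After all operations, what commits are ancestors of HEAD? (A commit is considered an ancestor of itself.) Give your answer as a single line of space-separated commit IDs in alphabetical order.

After op 1 (commit): HEAD=main@B [main=B]
After op 2 (branch): HEAD=main@B [dev=B main=B]
After op 3 (checkout): HEAD=dev@B [dev=B main=B]
After op 4 (commit): HEAD=dev@C [dev=C main=B]
After op 5 (commit): HEAD=dev@D [dev=D main=B]
After op 6 (reset): HEAD=dev@B [dev=B main=B]
After op 7 (reset): HEAD=dev@C [dev=C main=B]
After op 8 (commit): HEAD=dev@E [dev=E main=B]
After op 9 (commit): HEAD=dev@F [dev=F main=B]
After op 10 (branch): HEAD=dev@F [dev=F fix=F main=B]
After op 11 (commit): HEAD=dev@G [dev=G fix=F main=B]

Answer: A B C E F G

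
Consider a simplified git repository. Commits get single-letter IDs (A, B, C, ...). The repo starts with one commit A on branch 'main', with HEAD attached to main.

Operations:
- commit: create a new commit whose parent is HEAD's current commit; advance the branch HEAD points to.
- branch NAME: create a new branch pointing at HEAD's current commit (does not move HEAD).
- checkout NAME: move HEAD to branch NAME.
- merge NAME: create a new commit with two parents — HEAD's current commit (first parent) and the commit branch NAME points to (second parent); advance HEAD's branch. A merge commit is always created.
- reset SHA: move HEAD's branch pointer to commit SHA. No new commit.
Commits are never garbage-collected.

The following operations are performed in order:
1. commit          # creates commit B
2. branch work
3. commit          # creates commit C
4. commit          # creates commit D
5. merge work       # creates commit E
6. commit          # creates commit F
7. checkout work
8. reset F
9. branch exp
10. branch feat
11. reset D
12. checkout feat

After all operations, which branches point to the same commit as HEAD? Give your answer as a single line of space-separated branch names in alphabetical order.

Answer: exp feat main

Derivation:
After op 1 (commit): HEAD=main@B [main=B]
After op 2 (branch): HEAD=main@B [main=B work=B]
After op 3 (commit): HEAD=main@C [main=C work=B]
After op 4 (commit): HEAD=main@D [main=D work=B]
After op 5 (merge): HEAD=main@E [main=E work=B]
After op 6 (commit): HEAD=main@F [main=F work=B]
After op 7 (checkout): HEAD=work@B [main=F work=B]
After op 8 (reset): HEAD=work@F [main=F work=F]
After op 9 (branch): HEAD=work@F [exp=F main=F work=F]
After op 10 (branch): HEAD=work@F [exp=F feat=F main=F work=F]
After op 11 (reset): HEAD=work@D [exp=F feat=F main=F work=D]
After op 12 (checkout): HEAD=feat@F [exp=F feat=F main=F work=D]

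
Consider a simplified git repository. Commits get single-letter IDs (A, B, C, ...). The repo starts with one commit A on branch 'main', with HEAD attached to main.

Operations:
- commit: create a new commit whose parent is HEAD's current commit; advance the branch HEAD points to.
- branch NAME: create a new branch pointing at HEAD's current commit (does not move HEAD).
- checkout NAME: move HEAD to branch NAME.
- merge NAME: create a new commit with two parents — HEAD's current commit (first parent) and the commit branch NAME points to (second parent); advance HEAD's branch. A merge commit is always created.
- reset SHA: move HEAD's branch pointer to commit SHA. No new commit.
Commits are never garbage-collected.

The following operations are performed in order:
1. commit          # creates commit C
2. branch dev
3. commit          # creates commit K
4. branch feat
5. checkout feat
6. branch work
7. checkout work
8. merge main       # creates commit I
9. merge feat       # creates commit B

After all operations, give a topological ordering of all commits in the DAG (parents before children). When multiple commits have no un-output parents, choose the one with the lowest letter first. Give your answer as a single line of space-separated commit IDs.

After op 1 (commit): HEAD=main@C [main=C]
After op 2 (branch): HEAD=main@C [dev=C main=C]
After op 3 (commit): HEAD=main@K [dev=C main=K]
After op 4 (branch): HEAD=main@K [dev=C feat=K main=K]
After op 5 (checkout): HEAD=feat@K [dev=C feat=K main=K]
After op 6 (branch): HEAD=feat@K [dev=C feat=K main=K work=K]
After op 7 (checkout): HEAD=work@K [dev=C feat=K main=K work=K]
After op 8 (merge): HEAD=work@I [dev=C feat=K main=K work=I]
After op 9 (merge): HEAD=work@B [dev=C feat=K main=K work=B]
commit A: parents=[]
commit B: parents=['I', 'K']
commit C: parents=['A']
commit I: parents=['K', 'K']
commit K: parents=['C']

Answer: A C K I B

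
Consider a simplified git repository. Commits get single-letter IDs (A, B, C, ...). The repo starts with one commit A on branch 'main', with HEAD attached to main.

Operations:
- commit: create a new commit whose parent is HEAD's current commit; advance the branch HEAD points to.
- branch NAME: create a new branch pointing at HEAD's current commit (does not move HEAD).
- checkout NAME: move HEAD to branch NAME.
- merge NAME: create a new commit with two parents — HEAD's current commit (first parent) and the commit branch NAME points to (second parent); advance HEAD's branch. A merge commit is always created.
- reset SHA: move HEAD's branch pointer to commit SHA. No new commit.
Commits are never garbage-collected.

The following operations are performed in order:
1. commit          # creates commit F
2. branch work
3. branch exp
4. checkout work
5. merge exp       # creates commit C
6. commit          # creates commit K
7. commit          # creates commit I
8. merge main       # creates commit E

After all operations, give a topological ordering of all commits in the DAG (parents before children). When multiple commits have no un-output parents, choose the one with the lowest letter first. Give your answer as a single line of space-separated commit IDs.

After op 1 (commit): HEAD=main@F [main=F]
After op 2 (branch): HEAD=main@F [main=F work=F]
After op 3 (branch): HEAD=main@F [exp=F main=F work=F]
After op 4 (checkout): HEAD=work@F [exp=F main=F work=F]
After op 5 (merge): HEAD=work@C [exp=F main=F work=C]
After op 6 (commit): HEAD=work@K [exp=F main=F work=K]
After op 7 (commit): HEAD=work@I [exp=F main=F work=I]
After op 8 (merge): HEAD=work@E [exp=F main=F work=E]
commit A: parents=[]
commit C: parents=['F', 'F']
commit E: parents=['I', 'F']
commit F: parents=['A']
commit I: parents=['K']
commit K: parents=['C']

Answer: A F C K I E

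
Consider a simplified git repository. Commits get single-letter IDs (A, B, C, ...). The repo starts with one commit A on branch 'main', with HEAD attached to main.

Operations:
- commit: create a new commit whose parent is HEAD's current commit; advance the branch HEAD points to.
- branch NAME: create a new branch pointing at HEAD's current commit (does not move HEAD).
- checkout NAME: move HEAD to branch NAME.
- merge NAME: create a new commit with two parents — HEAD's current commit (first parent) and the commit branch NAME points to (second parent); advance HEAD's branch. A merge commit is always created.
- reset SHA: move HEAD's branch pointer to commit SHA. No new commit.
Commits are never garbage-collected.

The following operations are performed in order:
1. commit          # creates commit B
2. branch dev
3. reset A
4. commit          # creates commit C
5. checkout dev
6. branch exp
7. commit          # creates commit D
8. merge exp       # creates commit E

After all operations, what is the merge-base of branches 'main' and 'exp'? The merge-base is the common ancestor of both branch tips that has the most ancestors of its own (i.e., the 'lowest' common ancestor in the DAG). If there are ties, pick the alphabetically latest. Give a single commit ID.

After op 1 (commit): HEAD=main@B [main=B]
After op 2 (branch): HEAD=main@B [dev=B main=B]
After op 3 (reset): HEAD=main@A [dev=B main=A]
After op 4 (commit): HEAD=main@C [dev=B main=C]
After op 5 (checkout): HEAD=dev@B [dev=B main=C]
After op 6 (branch): HEAD=dev@B [dev=B exp=B main=C]
After op 7 (commit): HEAD=dev@D [dev=D exp=B main=C]
After op 8 (merge): HEAD=dev@E [dev=E exp=B main=C]
ancestors(main=C): ['A', 'C']
ancestors(exp=B): ['A', 'B']
common: ['A']

Answer: A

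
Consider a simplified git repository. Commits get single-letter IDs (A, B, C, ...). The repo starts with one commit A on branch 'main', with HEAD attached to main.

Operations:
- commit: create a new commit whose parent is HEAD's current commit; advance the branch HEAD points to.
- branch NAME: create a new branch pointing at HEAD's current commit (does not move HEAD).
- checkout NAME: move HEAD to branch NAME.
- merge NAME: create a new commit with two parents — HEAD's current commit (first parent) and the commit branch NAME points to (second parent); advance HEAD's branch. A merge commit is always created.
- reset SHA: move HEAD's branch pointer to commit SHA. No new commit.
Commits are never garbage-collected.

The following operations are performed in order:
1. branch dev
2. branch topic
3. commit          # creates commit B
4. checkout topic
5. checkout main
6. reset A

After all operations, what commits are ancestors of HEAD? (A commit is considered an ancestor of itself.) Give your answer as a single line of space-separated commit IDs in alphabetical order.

After op 1 (branch): HEAD=main@A [dev=A main=A]
After op 2 (branch): HEAD=main@A [dev=A main=A topic=A]
After op 3 (commit): HEAD=main@B [dev=A main=B topic=A]
After op 4 (checkout): HEAD=topic@A [dev=A main=B topic=A]
After op 5 (checkout): HEAD=main@B [dev=A main=B topic=A]
After op 6 (reset): HEAD=main@A [dev=A main=A topic=A]

Answer: A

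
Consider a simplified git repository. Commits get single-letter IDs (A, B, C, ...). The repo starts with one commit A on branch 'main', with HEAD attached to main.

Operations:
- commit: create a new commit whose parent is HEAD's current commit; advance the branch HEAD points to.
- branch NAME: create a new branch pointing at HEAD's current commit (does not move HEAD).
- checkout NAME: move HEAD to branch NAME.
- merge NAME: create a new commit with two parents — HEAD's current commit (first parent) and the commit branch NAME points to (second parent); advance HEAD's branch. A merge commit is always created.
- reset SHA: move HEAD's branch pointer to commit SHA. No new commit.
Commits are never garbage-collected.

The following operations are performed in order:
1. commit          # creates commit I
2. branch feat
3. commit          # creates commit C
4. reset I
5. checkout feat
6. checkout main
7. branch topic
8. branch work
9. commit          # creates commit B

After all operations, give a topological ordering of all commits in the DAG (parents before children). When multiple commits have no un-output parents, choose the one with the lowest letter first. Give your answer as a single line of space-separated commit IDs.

Answer: A I B C

Derivation:
After op 1 (commit): HEAD=main@I [main=I]
After op 2 (branch): HEAD=main@I [feat=I main=I]
After op 3 (commit): HEAD=main@C [feat=I main=C]
After op 4 (reset): HEAD=main@I [feat=I main=I]
After op 5 (checkout): HEAD=feat@I [feat=I main=I]
After op 6 (checkout): HEAD=main@I [feat=I main=I]
After op 7 (branch): HEAD=main@I [feat=I main=I topic=I]
After op 8 (branch): HEAD=main@I [feat=I main=I topic=I work=I]
After op 9 (commit): HEAD=main@B [feat=I main=B topic=I work=I]
commit A: parents=[]
commit B: parents=['I']
commit C: parents=['I']
commit I: parents=['A']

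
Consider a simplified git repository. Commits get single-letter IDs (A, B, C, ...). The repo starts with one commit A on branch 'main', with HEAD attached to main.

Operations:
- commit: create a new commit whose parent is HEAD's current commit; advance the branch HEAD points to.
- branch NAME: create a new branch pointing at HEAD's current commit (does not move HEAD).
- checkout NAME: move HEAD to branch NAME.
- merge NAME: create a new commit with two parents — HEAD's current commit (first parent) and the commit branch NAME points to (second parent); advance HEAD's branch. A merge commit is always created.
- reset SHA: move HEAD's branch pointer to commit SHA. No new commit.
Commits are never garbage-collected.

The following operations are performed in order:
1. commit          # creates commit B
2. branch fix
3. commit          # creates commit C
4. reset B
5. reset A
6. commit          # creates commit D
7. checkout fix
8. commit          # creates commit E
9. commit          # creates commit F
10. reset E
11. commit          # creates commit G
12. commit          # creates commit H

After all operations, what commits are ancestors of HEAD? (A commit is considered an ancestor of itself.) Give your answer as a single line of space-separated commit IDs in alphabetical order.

After op 1 (commit): HEAD=main@B [main=B]
After op 2 (branch): HEAD=main@B [fix=B main=B]
After op 3 (commit): HEAD=main@C [fix=B main=C]
After op 4 (reset): HEAD=main@B [fix=B main=B]
After op 5 (reset): HEAD=main@A [fix=B main=A]
After op 6 (commit): HEAD=main@D [fix=B main=D]
After op 7 (checkout): HEAD=fix@B [fix=B main=D]
After op 8 (commit): HEAD=fix@E [fix=E main=D]
After op 9 (commit): HEAD=fix@F [fix=F main=D]
After op 10 (reset): HEAD=fix@E [fix=E main=D]
After op 11 (commit): HEAD=fix@G [fix=G main=D]
After op 12 (commit): HEAD=fix@H [fix=H main=D]

Answer: A B E G H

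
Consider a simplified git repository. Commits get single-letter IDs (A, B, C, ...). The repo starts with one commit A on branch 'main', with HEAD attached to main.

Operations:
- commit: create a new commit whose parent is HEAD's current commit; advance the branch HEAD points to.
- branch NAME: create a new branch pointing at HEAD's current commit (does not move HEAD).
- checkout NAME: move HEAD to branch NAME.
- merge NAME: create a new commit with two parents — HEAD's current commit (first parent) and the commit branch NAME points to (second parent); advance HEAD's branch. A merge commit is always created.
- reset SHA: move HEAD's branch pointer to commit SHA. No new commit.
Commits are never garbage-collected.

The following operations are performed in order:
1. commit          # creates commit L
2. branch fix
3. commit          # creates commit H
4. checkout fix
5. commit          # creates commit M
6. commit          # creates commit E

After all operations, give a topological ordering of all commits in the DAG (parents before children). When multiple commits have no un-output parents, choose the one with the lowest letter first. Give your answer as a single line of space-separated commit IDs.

After op 1 (commit): HEAD=main@L [main=L]
After op 2 (branch): HEAD=main@L [fix=L main=L]
After op 3 (commit): HEAD=main@H [fix=L main=H]
After op 4 (checkout): HEAD=fix@L [fix=L main=H]
After op 5 (commit): HEAD=fix@M [fix=M main=H]
After op 6 (commit): HEAD=fix@E [fix=E main=H]
commit A: parents=[]
commit E: parents=['M']
commit H: parents=['L']
commit L: parents=['A']
commit M: parents=['L']

Answer: A L H M E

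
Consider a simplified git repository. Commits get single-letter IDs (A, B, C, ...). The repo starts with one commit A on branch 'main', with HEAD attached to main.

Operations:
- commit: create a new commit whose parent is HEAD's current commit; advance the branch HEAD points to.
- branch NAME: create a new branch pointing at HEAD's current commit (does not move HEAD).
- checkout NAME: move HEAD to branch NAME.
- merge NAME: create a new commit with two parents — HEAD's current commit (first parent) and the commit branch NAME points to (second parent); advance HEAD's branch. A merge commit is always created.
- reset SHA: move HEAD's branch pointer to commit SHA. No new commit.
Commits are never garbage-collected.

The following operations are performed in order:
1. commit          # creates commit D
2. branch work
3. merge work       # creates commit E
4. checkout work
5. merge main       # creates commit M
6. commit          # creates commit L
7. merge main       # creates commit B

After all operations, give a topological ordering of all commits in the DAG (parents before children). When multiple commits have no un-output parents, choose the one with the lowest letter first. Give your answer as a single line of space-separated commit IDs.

After op 1 (commit): HEAD=main@D [main=D]
After op 2 (branch): HEAD=main@D [main=D work=D]
After op 3 (merge): HEAD=main@E [main=E work=D]
After op 4 (checkout): HEAD=work@D [main=E work=D]
After op 5 (merge): HEAD=work@M [main=E work=M]
After op 6 (commit): HEAD=work@L [main=E work=L]
After op 7 (merge): HEAD=work@B [main=E work=B]
commit A: parents=[]
commit B: parents=['L', 'E']
commit D: parents=['A']
commit E: parents=['D', 'D']
commit L: parents=['M']
commit M: parents=['D', 'E']

Answer: A D E M L B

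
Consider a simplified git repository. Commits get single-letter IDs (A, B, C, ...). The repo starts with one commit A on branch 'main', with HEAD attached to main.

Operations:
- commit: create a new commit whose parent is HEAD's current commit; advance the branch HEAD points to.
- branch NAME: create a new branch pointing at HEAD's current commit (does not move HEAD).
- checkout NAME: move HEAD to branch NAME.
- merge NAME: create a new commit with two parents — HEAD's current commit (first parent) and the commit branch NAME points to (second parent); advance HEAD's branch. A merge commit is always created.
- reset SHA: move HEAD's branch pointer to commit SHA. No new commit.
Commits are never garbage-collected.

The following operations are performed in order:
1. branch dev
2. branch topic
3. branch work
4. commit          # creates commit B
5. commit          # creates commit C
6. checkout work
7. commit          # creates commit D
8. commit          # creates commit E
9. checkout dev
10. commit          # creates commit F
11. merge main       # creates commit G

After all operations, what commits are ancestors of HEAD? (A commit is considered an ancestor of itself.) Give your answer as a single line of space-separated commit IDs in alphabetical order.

Answer: A B C F G

Derivation:
After op 1 (branch): HEAD=main@A [dev=A main=A]
After op 2 (branch): HEAD=main@A [dev=A main=A topic=A]
After op 3 (branch): HEAD=main@A [dev=A main=A topic=A work=A]
After op 4 (commit): HEAD=main@B [dev=A main=B topic=A work=A]
After op 5 (commit): HEAD=main@C [dev=A main=C topic=A work=A]
After op 6 (checkout): HEAD=work@A [dev=A main=C topic=A work=A]
After op 7 (commit): HEAD=work@D [dev=A main=C topic=A work=D]
After op 8 (commit): HEAD=work@E [dev=A main=C topic=A work=E]
After op 9 (checkout): HEAD=dev@A [dev=A main=C topic=A work=E]
After op 10 (commit): HEAD=dev@F [dev=F main=C topic=A work=E]
After op 11 (merge): HEAD=dev@G [dev=G main=C topic=A work=E]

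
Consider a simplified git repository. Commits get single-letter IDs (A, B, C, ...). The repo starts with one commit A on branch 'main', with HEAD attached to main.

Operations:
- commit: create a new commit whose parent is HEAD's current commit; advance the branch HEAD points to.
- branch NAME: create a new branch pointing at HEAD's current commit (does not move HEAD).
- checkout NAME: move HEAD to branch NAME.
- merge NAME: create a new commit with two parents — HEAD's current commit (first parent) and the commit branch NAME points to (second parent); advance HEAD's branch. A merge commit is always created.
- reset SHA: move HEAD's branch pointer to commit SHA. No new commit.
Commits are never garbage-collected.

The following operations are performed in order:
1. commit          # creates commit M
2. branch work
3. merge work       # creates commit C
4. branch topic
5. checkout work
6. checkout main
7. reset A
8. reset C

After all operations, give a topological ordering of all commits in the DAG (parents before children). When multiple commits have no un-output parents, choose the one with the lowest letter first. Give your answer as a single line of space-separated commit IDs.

Answer: A M C

Derivation:
After op 1 (commit): HEAD=main@M [main=M]
After op 2 (branch): HEAD=main@M [main=M work=M]
After op 3 (merge): HEAD=main@C [main=C work=M]
After op 4 (branch): HEAD=main@C [main=C topic=C work=M]
After op 5 (checkout): HEAD=work@M [main=C topic=C work=M]
After op 6 (checkout): HEAD=main@C [main=C topic=C work=M]
After op 7 (reset): HEAD=main@A [main=A topic=C work=M]
After op 8 (reset): HEAD=main@C [main=C topic=C work=M]
commit A: parents=[]
commit C: parents=['M', 'M']
commit M: parents=['A']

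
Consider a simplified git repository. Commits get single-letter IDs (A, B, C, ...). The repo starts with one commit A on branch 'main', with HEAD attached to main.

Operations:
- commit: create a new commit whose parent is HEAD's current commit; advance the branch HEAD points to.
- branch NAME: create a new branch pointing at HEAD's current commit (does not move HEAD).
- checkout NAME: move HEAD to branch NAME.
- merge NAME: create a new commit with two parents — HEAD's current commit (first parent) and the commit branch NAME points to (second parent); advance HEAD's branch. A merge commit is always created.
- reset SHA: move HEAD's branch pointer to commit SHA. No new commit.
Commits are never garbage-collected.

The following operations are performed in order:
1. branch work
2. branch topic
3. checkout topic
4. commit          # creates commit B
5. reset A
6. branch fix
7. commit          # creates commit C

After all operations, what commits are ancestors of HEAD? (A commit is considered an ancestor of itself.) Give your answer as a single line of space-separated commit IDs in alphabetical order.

Answer: A C

Derivation:
After op 1 (branch): HEAD=main@A [main=A work=A]
After op 2 (branch): HEAD=main@A [main=A topic=A work=A]
After op 3 (checkout): HEAD=topic@A [main=A topic=A work=A]
After op 4 (commit): HEAD=topic@B [main=A topic=B work=A]
After op 5 (reset): HEAD=topic@A [main=A topic=A work=A]
After op 6 (branch): HEAD=topic@A [fix=A main=A topic=A work=A]
After op 7 (commit): HEAD=topic@C [fix=A main=A topic=C work=A]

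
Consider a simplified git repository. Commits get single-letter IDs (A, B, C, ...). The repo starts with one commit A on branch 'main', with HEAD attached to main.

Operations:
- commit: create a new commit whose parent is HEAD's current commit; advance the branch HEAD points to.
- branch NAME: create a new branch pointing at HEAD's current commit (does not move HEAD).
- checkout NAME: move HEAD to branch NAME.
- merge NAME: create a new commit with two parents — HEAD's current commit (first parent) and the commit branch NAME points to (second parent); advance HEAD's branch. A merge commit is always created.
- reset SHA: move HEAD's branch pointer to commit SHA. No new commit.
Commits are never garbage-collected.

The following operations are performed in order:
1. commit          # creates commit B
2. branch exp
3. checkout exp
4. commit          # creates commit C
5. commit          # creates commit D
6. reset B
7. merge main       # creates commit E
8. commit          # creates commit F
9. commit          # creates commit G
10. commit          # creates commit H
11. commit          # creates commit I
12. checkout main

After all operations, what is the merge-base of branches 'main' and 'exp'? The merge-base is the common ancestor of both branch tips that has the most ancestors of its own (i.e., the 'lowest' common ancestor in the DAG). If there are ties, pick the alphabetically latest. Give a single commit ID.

Answer: B

Derivation:
After op 1 (commit): HEAD=main@B [main=B]
After op 2 (branch): HEAD=main@B [exp=B main=B]
After op 3 (checkout): HEAD=exp@B [exp=B main=B]
After op 4 (commit): HEAD=exp@C [exp=C main=B]
After op 5 (commit): HEAD=exp@D [exp=D main=B]
After op 6 (reset): HEAD=exp@B [exp=B main=B]
After op 7 (merge): HEAD=exp@E [exp=E main=B]
After op 8 (commit): HEAD=exp@F [exp=F main=B]
After op 9 (commit): HEAD=exp@G [exp=G main=B]
After op 10 (commit): HEAD=exp@H [exp=H main=B]
After op 11 (commit): HEAD=exp@I [exp=I main=B]
After op 12 (checkout): HEAD=main@B [exp=I main=B]
ancestors(main=B): ['A', 'B']
ancestors(exp=I): ['A', 'B', 'E', 'F', 'G', 'H', 'I']
common: ['A', 'B']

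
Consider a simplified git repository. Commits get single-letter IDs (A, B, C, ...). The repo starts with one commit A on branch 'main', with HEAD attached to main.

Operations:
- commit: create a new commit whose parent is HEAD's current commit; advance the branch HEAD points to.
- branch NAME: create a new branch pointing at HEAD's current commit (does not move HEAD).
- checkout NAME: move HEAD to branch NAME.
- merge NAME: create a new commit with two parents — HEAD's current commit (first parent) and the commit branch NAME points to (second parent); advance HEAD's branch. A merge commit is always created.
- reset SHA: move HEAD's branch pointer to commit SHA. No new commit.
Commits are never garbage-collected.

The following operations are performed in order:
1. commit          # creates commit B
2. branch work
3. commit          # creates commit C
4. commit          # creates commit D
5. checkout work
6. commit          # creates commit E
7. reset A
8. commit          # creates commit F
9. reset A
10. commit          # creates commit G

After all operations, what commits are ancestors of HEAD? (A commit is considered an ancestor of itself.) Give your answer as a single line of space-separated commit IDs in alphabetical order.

Answer: A G

Derivation:
After op 1 (commit): HEAD=main@B [main=B]
After op 2 (branch): HEAD=main@B [main=B work=B]
After op 3 (commit): HEAD=main@C [main=C work=B]
After op 4 (commit): HEAD=main@D [main=D work=B]
After op 5 (checkout): HEAD=work@B [main=D work=B]
After op 6 (commit): HEAD=work@E [main=D work=E]
After op 7 (reset): HEAD=work@A [main=D work=A]
After op 8 (commit): HEAD=work@F [main=D work=F]
After op 9 (reset): HEAD=work@A [main=D work=A]
After op 10 (commit): HEAD=work@G [main=D work=G]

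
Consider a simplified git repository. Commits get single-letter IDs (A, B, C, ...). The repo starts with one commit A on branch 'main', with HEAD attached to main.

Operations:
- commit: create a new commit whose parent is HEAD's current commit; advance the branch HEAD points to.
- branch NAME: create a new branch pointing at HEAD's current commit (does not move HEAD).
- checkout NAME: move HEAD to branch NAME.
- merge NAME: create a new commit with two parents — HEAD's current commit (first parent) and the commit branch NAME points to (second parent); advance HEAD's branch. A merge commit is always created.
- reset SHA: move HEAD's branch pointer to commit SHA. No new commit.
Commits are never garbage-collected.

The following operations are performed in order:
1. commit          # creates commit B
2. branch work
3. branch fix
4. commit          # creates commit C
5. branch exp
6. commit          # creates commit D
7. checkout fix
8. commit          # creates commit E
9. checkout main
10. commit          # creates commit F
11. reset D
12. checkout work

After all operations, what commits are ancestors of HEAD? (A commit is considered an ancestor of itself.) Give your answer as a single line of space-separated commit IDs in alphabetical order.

After op 1 (commit): HEAD=main@B [main=B]
After op 2 (branch): HEAD=main@B [main=B work=B]
After op 3 (branch): HEAD=main@B [fix=B main=B work=B]
After op 4 (commit): HEAD=main@C [fix=B main=C work=B]
After op 5 (branch): HEAD=main@C [exp=C fix=B main=C work=B]
After op 6 (commit): HEAD=main@D [exp=C fix=B main=D work=B]
After op 7 (checkout): HEAD=fix@B [exp=C fix=B main=D work=B]
After op 8 (commit): HEAD=fix@E [exp=C fix=E main=D work=B]
After op 9 (checkout): HEAD=main@D [exp=C fix=E main=D work=B]
After op 10 (commit): HEAD=main@F [exp=C fix=E main=F work=B]
After op 11 (reset): HEAD=main@D [exp=C fix=E main=D work=B]
After op 12 (checkout): HEAD=work@B [exp=C fix=E main=D work=B]

Answer: A B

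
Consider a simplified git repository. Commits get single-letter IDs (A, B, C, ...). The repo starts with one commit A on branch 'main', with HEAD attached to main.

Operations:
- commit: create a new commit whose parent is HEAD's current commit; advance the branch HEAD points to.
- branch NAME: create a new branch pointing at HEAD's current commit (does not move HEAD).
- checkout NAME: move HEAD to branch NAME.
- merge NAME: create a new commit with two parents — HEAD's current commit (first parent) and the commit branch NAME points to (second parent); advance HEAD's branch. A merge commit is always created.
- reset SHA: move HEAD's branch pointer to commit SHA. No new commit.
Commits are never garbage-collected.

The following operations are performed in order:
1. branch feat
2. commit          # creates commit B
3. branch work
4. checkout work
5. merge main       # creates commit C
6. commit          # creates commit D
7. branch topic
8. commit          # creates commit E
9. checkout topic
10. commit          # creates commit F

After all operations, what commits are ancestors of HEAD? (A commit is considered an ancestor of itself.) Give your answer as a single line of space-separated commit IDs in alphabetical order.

After op 1 (branch): HEAD=main@A [feat=A main=A]
After op 2 (commit): HEAD=main@B [feat=A main=B]
After op 3 (branch): HEAD=main@B [feat=A main=B work=B]
After op 4 (checkout): HEAD=work@B [feat=A main=B work=B]
After op 5 (merge): HEAD=work@C [feat=A main=B work=C]
After op 6 (commit): HEAD=work@D [feat=A main=B work=D]
After op 7 (branch): HEAD=work@D [feat=A main=B topic=D work=D]
After op 8 (commit): HEAD=work@E [feat=A main=B topic=D work=E]
After op 9 (checkout): HEAD=topic@D [feat=A main=B topic=D work=E]
After op 10 (commit): HEAD=topic@F [feat=A main=B topic=F work=E]

Answer: A B C D F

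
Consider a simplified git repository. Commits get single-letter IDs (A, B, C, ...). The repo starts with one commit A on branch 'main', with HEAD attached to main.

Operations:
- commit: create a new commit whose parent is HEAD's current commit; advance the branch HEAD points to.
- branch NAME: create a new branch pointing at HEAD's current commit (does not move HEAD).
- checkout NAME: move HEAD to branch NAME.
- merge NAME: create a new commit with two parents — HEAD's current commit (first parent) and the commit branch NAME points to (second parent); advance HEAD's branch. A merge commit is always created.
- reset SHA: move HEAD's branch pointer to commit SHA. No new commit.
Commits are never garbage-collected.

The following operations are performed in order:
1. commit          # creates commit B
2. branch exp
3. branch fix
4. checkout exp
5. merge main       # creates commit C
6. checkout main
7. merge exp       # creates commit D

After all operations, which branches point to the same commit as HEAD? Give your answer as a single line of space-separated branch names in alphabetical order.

Answer: main

Derivation:
After op 1 (commit): HEAD=main@B [main=B]
After op 2 (branch): HEAD=main@B [exp=B main=B]
After op 3 (branch): HEAD=main@B [exp=B fix=B main=B]
After op 4 (checkout): HEAD=exp@B [exp=B fix=B main=B]
After op 5 (merge): HEAD=exp@C [exp=C fix=B main=B]
After op 6 (checkout): HEAD=main@B [exp=C fix=B main=B]
After op 7 (merge): HEAD=main@D [exp=C fix=B main=D]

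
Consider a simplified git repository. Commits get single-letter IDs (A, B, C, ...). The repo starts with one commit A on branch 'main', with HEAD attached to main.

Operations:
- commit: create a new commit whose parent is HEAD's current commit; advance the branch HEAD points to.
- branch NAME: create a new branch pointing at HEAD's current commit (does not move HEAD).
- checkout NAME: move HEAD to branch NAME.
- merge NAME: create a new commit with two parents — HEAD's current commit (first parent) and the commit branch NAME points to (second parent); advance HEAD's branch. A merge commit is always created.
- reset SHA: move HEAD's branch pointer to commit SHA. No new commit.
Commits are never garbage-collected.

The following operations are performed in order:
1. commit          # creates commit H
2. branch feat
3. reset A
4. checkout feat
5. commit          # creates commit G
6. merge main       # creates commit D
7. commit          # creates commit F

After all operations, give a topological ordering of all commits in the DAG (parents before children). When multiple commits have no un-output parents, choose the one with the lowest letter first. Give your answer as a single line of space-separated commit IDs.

After op 1 (commit): HEAD=main@H [main=H]
After op 2 (branch): HEAD=main@H [feat=H main=H]
After op 3 (reset): HEAD=main@A [feat=H main=A]
After op 4 (checkout): HEAD=feat@H [feat=H main=A]
After op 5 (commit): HEAD=feat@G [feat=G main=A]
After op 6 (merge): HEAD=feat@D [feat=D main=A]
After op 7 (commit): HEAD=feat@F [feat=F main=A]
commit A: parents=[]
commit D: parents=['G', 'A']
commit F: parents=['D']
commit G: parents=['H']
commit H: parents=['A']

Answer: A H G D F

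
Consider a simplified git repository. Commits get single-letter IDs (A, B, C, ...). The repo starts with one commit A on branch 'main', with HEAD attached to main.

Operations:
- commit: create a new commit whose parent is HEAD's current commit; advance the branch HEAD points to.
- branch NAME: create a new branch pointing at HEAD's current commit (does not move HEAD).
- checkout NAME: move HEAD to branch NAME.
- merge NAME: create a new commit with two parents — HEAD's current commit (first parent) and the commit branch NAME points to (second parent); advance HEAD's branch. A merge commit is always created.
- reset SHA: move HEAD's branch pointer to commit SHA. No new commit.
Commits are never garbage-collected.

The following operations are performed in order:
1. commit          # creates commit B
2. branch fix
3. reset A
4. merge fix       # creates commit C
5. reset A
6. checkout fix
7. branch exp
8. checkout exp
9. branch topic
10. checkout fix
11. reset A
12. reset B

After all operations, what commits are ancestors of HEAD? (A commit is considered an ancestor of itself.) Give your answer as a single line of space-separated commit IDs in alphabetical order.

After op 1 (commit): HEAD=main@B [main=B]
After op 2 (branch): HEAD=main@B [fix=B main=B]
After op 3 (reset): HEAD=main@A [fix=B main=A]
After op 4 (merge): HEAD=main@C [fix=B main=C]
After op 5 (reset): HEAD=main@A [fix=B main=A]
After op 6 (checkout): HEAD=fix@B [fix=B main=A]
After op 7 (branch): HEAD=fix@B [exp=B fix=B main=A]
After op 8 (checkout): HEAD=exp@B [exp=B fix=B main=A]
After op 9 (branch): HEAD=exp@B [exp=B fix=B main=A topic=B]
After op 10 (checkout): HEAD=fix@B [exp=B fix=B main=A topic=B]
After op 11 (reset): HEAD=fix@A [exp=B fix=A main=A topic=B]
After op 12 (reset): HEAD=fix@B [exp=B fix=B main=A topic=B]

Answer: A B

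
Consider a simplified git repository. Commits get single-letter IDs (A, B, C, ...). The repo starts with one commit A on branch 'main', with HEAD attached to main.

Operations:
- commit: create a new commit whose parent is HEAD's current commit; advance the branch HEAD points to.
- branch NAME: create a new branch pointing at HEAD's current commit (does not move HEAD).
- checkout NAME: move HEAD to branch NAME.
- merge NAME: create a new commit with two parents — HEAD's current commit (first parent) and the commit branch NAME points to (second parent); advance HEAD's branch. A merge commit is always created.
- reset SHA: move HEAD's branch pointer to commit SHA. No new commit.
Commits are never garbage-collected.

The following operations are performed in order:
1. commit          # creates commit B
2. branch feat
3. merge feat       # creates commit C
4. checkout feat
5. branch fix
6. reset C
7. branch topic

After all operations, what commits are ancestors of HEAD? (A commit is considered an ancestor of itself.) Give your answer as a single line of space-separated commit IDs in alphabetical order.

Answer: A B C

Derivation:
After op 1 (commit): HEAD=main@B [main=B]
After op 2 (branch): HEAD=main@B [feat=B main=B]
After op 3 (merge): HEAD=main@C [feat=B main=C]
After op 4 (checkout): HEAD=feat@B [feat=B main=C]
After op 5 (branch): HEAD=feat@B [feat=B fix=B main=C]
After op 6 (reset): HEAD=feat@C [feat=C fix=B main=C]
After op 7 (branch): HEAD=feat@C [feat=C fix=B main=C topic=C]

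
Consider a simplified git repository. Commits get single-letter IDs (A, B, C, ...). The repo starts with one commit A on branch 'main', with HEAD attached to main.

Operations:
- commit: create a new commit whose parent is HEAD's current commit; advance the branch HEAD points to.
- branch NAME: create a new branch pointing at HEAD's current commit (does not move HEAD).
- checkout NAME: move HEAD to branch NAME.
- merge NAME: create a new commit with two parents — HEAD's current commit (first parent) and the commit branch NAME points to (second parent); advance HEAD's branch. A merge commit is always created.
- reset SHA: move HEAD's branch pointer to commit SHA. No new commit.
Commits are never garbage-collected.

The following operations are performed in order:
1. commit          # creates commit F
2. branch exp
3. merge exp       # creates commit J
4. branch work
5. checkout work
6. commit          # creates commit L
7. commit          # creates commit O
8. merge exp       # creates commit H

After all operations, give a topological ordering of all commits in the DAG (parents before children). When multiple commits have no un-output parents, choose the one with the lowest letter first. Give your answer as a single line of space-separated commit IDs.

After op 1 (commit): HEAD=main@F [main=F]
After op 2 (branch): HEAD=main@F [exp=F main=F]
After op 3 (merge): HEAD=main@J [exp=F main=J]
After op 4 (branch): HEAD=main@J [exp=F main=J work=J]
After op 5 (checkout): HEAD=work@J [exp=F main=J work=J]
After op 6 (commit): HEAD=work@L [exp=F main=J work=L]
After op 7 (commit): HEAD=work@O [exp=F main=J work=O]
After op 8 (merge): HEAD=work@H [exp=F main=J work=H]
commit A: parents=[]
commit F: parents=['A']
commit H: parents=['O', 'F']
commit J: parents=['F', 'F']
commit L: parents=['J']
commit O: parents=['L']

Answer: A F J L O H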